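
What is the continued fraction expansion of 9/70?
[0; 7, 1, 3, 2]

Euclidean algorithm steps:
9 = 0 × 70 + 9
70 = 7 × 9 + 7
9 = 1 × 7 + 2
7 = 3 × 2 + 1
2 = 2 × 1 + 0
Continued fraction: [0; 7, 1, 3, 2]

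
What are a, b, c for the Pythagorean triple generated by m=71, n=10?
(4941, 1420, 5141)

Euclid's formula: a = m² - n², b = 2mn, c = m² + n²
m = 71, n = 10
a = 71² - 10² = 5041 - 100 = 4941
b = 2 × 71 × 10 = 1420
c = 71² + 10² = 5041 + 100 = 5141
Verification: 4941² + 1420² = 24413481 + 2016400 = 26429881 = 5141² ✓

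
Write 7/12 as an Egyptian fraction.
1/2 + 1/12

Greedy algorithm:
7/12: ceiling(12/7) = 2, use 1/2
1/12: ceiling(12/1) = 12, use 1/12
Result: 7/12 = 1/2 + 1/12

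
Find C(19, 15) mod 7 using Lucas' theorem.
5

Using Lucas' theorem:
Write n=19 and k=15 in base 7:
n in base 7: [2, 5]
k in base 7: [2, 1]
C(19,15) mod 7 = ∏ C(n_i, k_i) mod 7
Digit binomials (mod 7): C(2,2) = 1; C(5,1) = 5
Product: 1 × 5 = 5 ≡ 5 (mod 7)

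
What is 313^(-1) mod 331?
239

gcd(313, 331) = 1, so the inverse exists.
Extended Euclidean algorithm on (331, 313):
331 = 1 × 313 + 18  ⟹  18 = (1)·331 + (-1)·313
313 = 17 × 18 + 7  ⟹  7 = (-17)·331 + (18)·313
18 = 2 × 7 + 4  ⟹  4 = (35)·331 + (-37)·313
7 = 1 × 4 + 3  ⟹  3 = (-52)·331 + (55)·313
4 = 1 × 3 + 1  ⟹  1 = (87)·331 + (-92)·313
So (-92)·313 ≡ 1 (mod 331), i.e. 313^(-1) ≡ -92 ≡ 239 (mod 331).
Check: 313 × 239 = 74807 ≡ 1 (mod 331)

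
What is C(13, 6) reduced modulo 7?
1

Using Lucas' theorem:
Write n=13 and k=6 in base 7:
n in base 7: [1, 6]
k in base 7: [0, 6]
C(13,6) mod 7 = ∏ C(n_i, k_i) mod 7
Digit binomials (mod 7): C(1,0) = 1; C(6,6) = 1
Product: 1 × 1 = 1 ≡ 1 (mod 7)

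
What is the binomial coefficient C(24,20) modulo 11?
0

Using Lucas' theorem:
Write n=24 and k=20 in base 11:
n in base 11: [2, 2]
k in base 11: [1, 9]
C(24,20) mod 11 = ∏ C(n_i, k_i) mod 11
Digit binomials (mod 11): C(2,1) = 2; C(2,9) = 0 (k_i > n_i)
Product: 2 × 0 = 0 ≡ 0 (mod 11)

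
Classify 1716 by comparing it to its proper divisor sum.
abundant

Proper divisors of 1716: sum = 1 + 2 + 3 + 4 + 6 + 11 + 12 + 13 + ... + 286 + 429 + 572 + 858 (23 divisors) = 2988
Since 2988 > 1716, 1716 is abundant.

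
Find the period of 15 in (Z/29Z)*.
28

29 is prime, so ord(15) divides φ(29) = 28.
Divisors of 28: 1, 2, 4, 7, 14, 28.
Repeated squaring: 15^1 ≡ 15, 15^2 ≡ 22, 15^4 ≡ 20, 15^8 ≡ 23, 15^16 ≡ 7 (mod 29).
Test 15^d mod 29 for each divisor d in increasing order:
15^1 ≡ 15
15^2 ≡ 22
15^4 ≡ 20
15^7 = 15^4·15^2·15^1 ≡ 17
15^14 = 15^8·15^4·15^2 ≡ 28
15^28 = 15^16·15^8·15^4 ≡ 1  ← first divisor giving 1
The order is 28.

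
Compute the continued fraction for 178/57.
[3; 8, 7]

Euclidean algorithm steps:
178 = 3 × 57 + 7
57 = 8 × 7 + 1
7 = 7 × 1 + 0
Continued fraction: [3; 8, 7]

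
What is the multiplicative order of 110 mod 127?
126

127 is prime, so ord(110) divides φ(127) = 126.
Divisors of 126: 1, 2, 3, 6, 7, 9, 14, 18, 21, 42, 63, 126.
Repeated squaring: 110^1 ≡ 110, 110^2 ≡ 35, 110^4 ≡ 82, 110^8 ≡ 120, 110^16 ≡ 49, 110^32 ≡ 115, 110^64 ≡ 17 (mod 127).
Test 110^d mod 127 for each divisor d in increasing order:
110^1 ≡ 110
110^2 ≡ 35
110^3 = 110^2·110^1 ≡ 40
110^6 = 110^4·110^2 ≡ 76
110^7 = 110^4·110^2·110^1 ≡ 105
110^9 = 110^8·110^1 ≡ 119
110^14 = 110^8·110^4·110^2 ≡ 103
110^18 = 110^16·110^2 ≡ 64
110^21 = 110^16·110^4·110^1 ≡ 20
110^42 = 110^32·110^8·110^2 ≡ 19
110^63 = 110^32·110^16·110^8·110^4·110^2·110^1 ≡ 126
110^126 = 110^64·110^32·110^16·110^8·110^4·110^2 ≡ 1  ← first divisor giving 1
The order is 126.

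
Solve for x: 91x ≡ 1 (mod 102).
37

gcd(91, 102) = 1, so the inverse exists.
Extended Euclidean algorithm on (102, 91):
102 = 1 × 91 + 11  ⟹  11 = (1)·102 + (-1)·91
91 = 8 × 11 + 3  ⟹  3 = (-8)·102 + (9)·91
11 = 3 × 3 + 2  ⟹  2 = (25)·102 + (-28)·91
3 = 1 × 2 + 1  ⟹  1 = (-33)·102 + (37)·91
So (37)·91 ≡ 1 (mod 102), i.e. 91^(-1) ≡ 37 (mod 102).
Check: 91 × 37 = 3367 ≡ 1 (mod 102)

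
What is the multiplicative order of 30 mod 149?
37

149 is prime, so ord(30) divides φ(149) = 148.
Divisors of 148: 1, 2, 4, 37, 74, 148.
Repeated squaring: 30^1 ≡ 30, 30^2 ≡ 6, 30^4 ≡ 36, 30^8 ≡ 104, 30^16 ≡ 88, 30^32 ≡ 145, 30^64 ≡ 16, 30^128 ≡ 107 (mod 149).
Test 30^d mod 149 for each divisor d in increasing order:
30^1 ≡ 30
30^2 ≡ 6
30^4 ≡ 36
30^37 = 30^32·30^4·30^1 ≡ 1  ← first divisor giving 1
The order is 37.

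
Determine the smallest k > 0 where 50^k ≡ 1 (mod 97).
8

97 is prime, so ord(50) divides φ(97) = 96.
Divisors of 96: 1, 2, 3, 4, 6, 8, 12, 16, 24, 32, 48, 96.
Repeated squaring: 50^1 ≡ 50, 50^2 ≡ 75, 50^4 ≡ 96, 50^8 ≡ 1, 50^16 ≡ 1, 50^32 ≡ 1, 50^64 ≡ 1 (mod 97).
Test 50^d mod 97 for each divisor d in increasing order:
50^1 ≡ 50
50^2 ≡ 75
50^3 = 50^2·50^1 ≡ 64
50^4 ≡ 96
50^6 = 50^4·50^2 ≡ 22
50^8 ≡ 1  ← first divisor giving 1
The order is 8.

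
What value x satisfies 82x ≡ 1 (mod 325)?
218

gcd(82, 325) = 1, so the inverse exists.
Extended Euclidean algorithm on (325, 82):
325 = 3 × 82 + 79  ⟹  79 = (1)·325 + (-3)·82
82 = 1 × 79 + 3  ⟹  3 = (-1)·325 + (4)·82
79 = 26 × 3 + 1  ⟹  1 = (27)·325 + (-107)·82
So (-107)·82 ≡ 1 (mod 325), i.e. 82^(-1) ≡ -107 ≡ 218 (mod 325).
Check: 82 × 218 = 17876 ≡ 1 (mod 325)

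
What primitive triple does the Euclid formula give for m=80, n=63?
(2431, 10080, 10369)

Euclid's formula: a = m² - n², b = 2mn, c = m² + n²
m = 80, n = 63
a = 80² - 63² = 6400 - 3969 = 2431
b = 2 × 80 × 63 = 10080
c = 80² + 63² = 6400 + 3969 = 10369
Verification: 2431² + 10080² = 5909761 + 101606400 = 107516161 = 10369² ✓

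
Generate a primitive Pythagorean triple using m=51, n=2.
(2597, 204, 2605)

Euclid's formula: a = m² - n², b = 2mn, c = m² + n²
m = 51, n = 2
a = 51² - 2² = 2601 - 4 = 2597
b = 2 × 51 × 2 = 204
c = 51² + 2² = 2601 + 4 = 2605
Verification: 2597² + 204² = 6744409 + 41616 = 6786025 = 2605² ✓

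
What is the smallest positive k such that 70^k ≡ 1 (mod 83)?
41

83 is prime, so ord(70) divides φ(83) = 82.
Divisors of 82: 1, 2, 41, 82.
Repeated squaring: 70^1 ≡ 70, 70^2 ≡ 3, 70^4 ≡ 9, 70^8 ≡ 81, 70^16 ≡ 4, 70^32 ≡ 16, 70^64 ≡ 7 (mod 83).
Test 70^d mod 83 for each divisor d in increasing order:
70^1 ≡ 70
70^2 ≡ 3
70^41 = 70^32·70^8·70^1 ≡ 1  ← first divisor giving 1
The order is 41.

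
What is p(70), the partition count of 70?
4087968

p(n) counts ways to write n as a sum of positive integers (order ignored).
Euler's pentagonal recurrence: p(k) = p(k-1) + p(k-2) - p(k-5) - p(k-7) + p(k-12) + p(k-15) - ... (offsets j(3j∓1)/2, signs ++--, p(0)=1, p(<0)=0).
DP table for k = 0..69: p(0)=1, p(1)=1, p(2)=2, p(3)=3, p(4)=5, p(5)=7, p(6)=11, p(7)=15, p(8)=22, p(9)=30, p(10)=42, p(11)=56, p(12)=77, p(13)=101, p(14)=135, p(15)=176, p(16)=231, p(17)=297, p(18)=385, p(19)=490, p(20)=627, p(21)=792, p(22)=1002, p(23)=1255, p(24)=1575, p(25)=1958, p(26)=2436, p(27)=3010, p(28)=3718, p(29)=4565, p(30)=5604, p(31)=6842, p(32)=8349, p(33)=10143, p(34)=12310, p(35)=14883, p(36)=17977, p(37)=21637, p(38)=26015, p(39)=31185, p(40)=37338, p(41)=44583, p(42)=53174, p(43)=63261, p(44)=75175, p(45)=89134, p(46)=105558, p(47)=124754, p(48)=147273, p(49)=173525, p(50)=204226, p(51)=239943, p(52)=281589, p(53)=329931, p(54)=386155, p(55)=451276, p(56)=526823, p(57)=614154, p(58)=715220, p(59)=831820, p(60)=966467, p(61)=1121505, p(62)=1300156, p(63)=1505499, p(64)=1741630, p(65)=2012558, p(66)=2323520, p(67)=2679689, p(68)=3087735, p(69)=3554345.
Final step: p(70) = p(69) + p(68) - p(65) - p(63) + p(58) + p(55) - p(48) - p(44) + p(35) + p(30) - p(19) - p(13) + p(0)
= 3554345 + 3087735 - 2012558 - 1505499 + 715220 + 451276 - 147273 - 75175 + 14883 + 5604 - 490 - 101 + 1
= 4087968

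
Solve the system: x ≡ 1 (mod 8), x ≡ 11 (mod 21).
137

Using Chinese Remainder Theorem:
M = 8 × 21 = 168
M1 = 21, M2 = 8
y1 = 21^(-1) mod 8 = 5
y2 = 8^(-1) mod 21 = 8
x = (1×21×5 + 11×8×8) mod 168 = 137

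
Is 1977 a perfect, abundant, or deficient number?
deficient

Proper divisors of 1977: sum = 1 + 3 + 659 = 663
Since 663 < 1977, 1977 is deficient.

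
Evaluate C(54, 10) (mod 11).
1

Using Lucas' theorem:
Write n=54 and k=10 in base 11:
n in base 11: [4, 10]
k in base 11: [0, 10]
C(54,10) mod 11 = ∏ C(n_i, k_i) mod 11
Digit binomials (mod 11): C(4,0) = 1; C(10,10) = 1
Product: 1 × 1 = 1 ≡ 1 (mod 11)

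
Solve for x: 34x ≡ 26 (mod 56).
x ≡ 9 (mod 28)

gcd(34, 56) = 2, which divides 26, so solutions exist.
Divide through by 2: 17x ≡ 13 (mod 28).
Find 17^(-1) mod 28 by the extended Euclidean algorithm:
28 = 1 × 17 + 11  ⟹  11 = (1)·28 + (-1)·17
17 = 1 × 11 + 6  ⟹  6 = (-1)·28 + (2)·17
11 = 1 × 6 + 5  ⟹  5 = (2)·28 + (-3)·17
6 = 1 × 5 + 1  ⟹  1 = (-3)·28 + (5)·17
So (5)·17 ≡ 1 (mod 28), i.e. 17^(-1) ≡ 5 (mod 28).
x ≡ 5 × 13 = 65 ≡ 9 (mod 28).
Check: 34 × 9 = 306 ≡ 26 (mod 56).
x ≡ 9 (mod 28), giving 2 solutions mod 56.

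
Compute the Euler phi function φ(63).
36

63 = 3^2 × 7
φ(n) = n × ∏(1 - 1/p) for each prime p dividing n
φ(63) = 63 × (1 - 1/3) × (1 - 1/7) = 36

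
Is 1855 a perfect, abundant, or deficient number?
deficient

Proper divisors of 1855: sum = 1 + 5 + 7 + 35 + 53 + 265 + 371 = 737
Since 737 < 1855, 1855 is deficient.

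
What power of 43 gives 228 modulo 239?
151

Baby-step giant-step with step n = ⌈√239⌉ = 16.
Baby steps 43^j mod 239 (j:value) for j=0..15: 0:1, 1:43, 2:176, 3:159, 4:145, 5:21, 6:186, 7:111, 8:232, 9:177, 10:202, 11:82, 12:180, 13:92, 14:132, 15:179.
Giant-step multiplier: 43^(-16) ≡ 43^(238-16) = 43^222 ≡ 200 (mod 239).
Giant steps γ_i = 228·200^i mod 239: γ_0=228, γ_1=190, γ_2=238, γ_3=39, γ_4=152, γ_5=47, γ_6=79, γ_7=26, γ_8=181, γ_9=111 (in table at j=7).
x = i·n + j = 9·16 + 7 = 151.
Check: 43^151 ≡ 228 (mod 239).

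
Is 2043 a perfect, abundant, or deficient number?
deficient

Proper divisors of 2043: sum = 1 + 3 + 9 + 227 + 681 = 921
Since 921 < 2043, 2043 is deficient.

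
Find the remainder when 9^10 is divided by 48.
33

Repeated squaring. Binary of 10 = 1010.
9^1 ≡ 9 (mod 48); 9^2 ≡ 33 (mod 48); 9^4 ≡ 33 (mod 48); 9^8 ≡ 33 (mod 48)
9^10 = 9^2 × 9^8 ≡ 33 (mod 48)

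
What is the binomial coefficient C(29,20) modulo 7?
0

Using Lucas' theorem:
Write n=29 and k=20 in base 7:
n in base 7: [4, 1]
k in base 7: [2, 6]
C(29,20) mod 7 = ∏ C(n_i, k_i) mod 7
Digit binomials (mod 7): C(4,2) = 6; C(1,6) = 0 (k_i > n_i)
Product: 6 × 0 = 0 ≡ 0 (mod 7)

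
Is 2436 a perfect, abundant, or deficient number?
abundant

Proper divisors of 2436: sum = 1 + 2 + 3 + 4 + 6 + 7 + 12 + 14 + ... + 406 + 609 + 812 + 1218 (23 divisors) = 4284
Since 4284 > 2436, 2436 is abundant.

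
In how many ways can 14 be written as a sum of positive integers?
135

p(n) counts ways to write n as a sum of positive integers (order ignored).
Euler's pentagonal recurrence: p(k) = p(k-1) + p(k-2) - p(k-5) - p(k-7) + p(k-12) + p(k-15) - ... (offsets j(3j∓1)/2, signs ++--, p(0)=1, p(<0)=0).
DP table for k = 0..13: p(0)=1, p(1)=1, p(2)=2, p(3)=3, p(4)=5, p(5)=7, p(6)=11, p(7)=15, p(8)=22, p(9)=30, p(10)=42, p(11)=56, p(12)=77, p(13)=101.
Final step: p(14) = p(13) + p(12) - p(9) - p(7) + p(2)
= 101 + 77 - 30 - 15 + 2
= 135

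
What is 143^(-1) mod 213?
143

gcd(143, 213) = 1, so the inverse exists.
Extended Euclidean algorithm on (213, 143):
213 = 1 × 143 + 70  ⟹  70 = (1)·213 + (-1)·143
143 = 2 × 70 + 3  ⟹  3 = (-2)·213 + (3)·143
70 = 23 × 3 + 1  ⟹  1 = (47)·213 + (-70)·143
So (-70)·143 ≡ 1 (mod 213), i.e. 143^(-1) ≡ -70 ≡ 143 (mod 213).
Check: 143 × 143 = 20449 ≡ 1 (mod 213)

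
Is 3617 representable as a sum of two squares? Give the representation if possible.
41² + 44² (a=41, b=44)

Factorization: 3617 = 3617
By Fermat: n is sum of two squares iff every prime p ≡ 3 (mod 4) appears to even power.
All primes ≡ 3 (mod 4) appear to even power.
Search a = 0, 1, 2, … for 3617 - a² a perfect square: first hit at a = 41: 3617 - 1681 = 1936 = 44².
3617 = 41² + 44² = 1681 + 1936 ✓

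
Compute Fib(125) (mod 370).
355

Matrix identity: Q^n = [[F_(n+1), F_n], [F_n, F_(n-1)]] with Q = [[1,1],[1,0]].
n = 125 = 1111101₂. Square-and-multiply, entries mod 370:
Q^1 = [[1,1],[1,0]]
Q^3 = (Q^1)²·Q = [[3,2],[2,1]]
Q^7 = (Q^3)²·Q = [[21,13],[13,8]]
Q^15 = (Q^7)²·Q = [[247,240],[240,7]]
Q^31 = (Q^15)²·Q = [[119,209],[209,280]]
Q^62 = (Q^31)² = [[122,141],[141,351]]
Q^125 = (Q^62)²·Q = [[78,355],[355,93]]
F_125 mod 370 = Q^125[0][1] = 355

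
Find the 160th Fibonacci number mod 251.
139

Matrix identity: Q^n = [[F_(n+1), F_n], [F_n, F_(n-1)]] with Q = [[1,1],[1,0]].
n = 160 = 10100000₂. Square-and-multiply, entries mod 251:
Q^1 = [[1,1],[1,0]]
Q^2 = (Q^1)² = [[2,1],[1,1]]
Q^5 = (Q^2)²·Q = [[8,5],[5,3]]
Q^10 = (Q^5)² = [[89,55],[55,34]]
Q^20 = (Q^10)² = [[153,239],[239,165]]
Q^40 = (Q^20)² = [[210,200],[200,10]]
Q^80 = (Q^40)² = [[15,75],[75,191]]
Q^160 = (Q^80)² = [[77,139],[139,189]]
F_160 mod 251 = Q^160[0][1] = 139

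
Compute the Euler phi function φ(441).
252

441 = 3^2 × 7^2
φ(n) = n × ∏(1 - 1/p) for each prime p dividing n
φ(441) = 441 × (1 - 1/3) × (1 - 1/7) = 252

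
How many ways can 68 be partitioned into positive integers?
3087735

p(n) counts ways to write n as a sum of positive integers (order ignored).
Euler's pentagonal recurrence: p(k) = p(k-1) + p(k-2) - p(k-5) - p(k-7) + p(k-12) + p(k-15) - ... (offsets j(3j∓1)/2, signs ++--, p(0)=1, p(<0)=0).
DP table for k = 0..67: p(0)=1, p(1)=1, p(2)=2, p(3)=3, p(4)=5, p(5)=7, p(6)=11, p(7)=15, p(8)=22, p(9)=30, p(10)=42, p(11)=56, p(12)=77, p(13)=101, p(14)=135, p(15)=176, p(16)=231, p(17)=297, p(18)=385, p(19)=490, p(20)=627, p(21)=792, p(22)=1002, p(23)=1255, p(24)=1575, p(25)=1958, p(26)=2436, p(27)=3010, p(28)=3718, p(29)=4565, p(30)=5604, p(31)=6842, p(32)=8349, p(33)=10143, p(34)=12310, p(35)=14883, p(36)=17977, p(37)=21637, p(38)=26015, p(39)=31185, p(40)=37338, p(41)=44583, p(42)=53174, p(43)=63261, p(44)=75175, p(45)=89134, p(46)=105558, p(47)=124754, p(48)=147273, p(49)=173525, p(50)=204226, p(51)=239943, p(52)=281589, p(53)=329931, p(54)=386155, p(55)=451276, p(56)=526823, p(57)=614154, p(58)=715220, p(59)=831820, p(60)=966467, p(61)=1121505, p(62)=1300156, p(63)=1505499, p(64)=1741630, p(65)=2012558, p(66)=2323520, p(67)=2679689.
Final step: p(68) = p(67) + p(66) - p(63) - p(61) + p(56) + p(53) - p(46) - p(42) + p(33) + p(28) - p(17) - p(11)
= 2679689 + 2323520 - 1505499 - 1121505 + 526823 + 329931 - 105558 - 53174 + 10143 + 3718 - 297 - 56
= 3087735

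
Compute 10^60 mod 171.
163

Repeated squaring. Binary of 60 = 111100.
10^1 ≡ 10 (mod 171); 10^2 ≡ 100 (mod 171); 10^4 ≡ 82 (mod 171); 10^8 ≡ 55 (mod 171); 10^16 ≡ 118 (mod 171); 10^32 ≡ 73 (mod 171)
10^60 = 10^4 × 10^8 × 10^16 × 10^32 ≡ 163 (mod 171)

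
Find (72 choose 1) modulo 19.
15

Using Lucas' theorem:
Write n=72 and k=1 in base 19:
n in base 19: [3, 15]
k in base 19: [0, 1]
C(72,1) mod 19 = ∏ C(n_i, k_i) mod 19
Digit binomials (mod 19): C(3,0) = 1; C(15,1) = 15
Product: 1 × 15 = 15 ≡ 15 (mod 19)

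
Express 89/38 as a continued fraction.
[2; 2, 1, 12]

Euclidean algorithm steps:
89 = 2 × 38 + 13
38 = 2 × 13 + 12
13 = 1 × 12 + 1
12 = 12 × 1 + 0
Continued fraction: [2; 2, 1, 12]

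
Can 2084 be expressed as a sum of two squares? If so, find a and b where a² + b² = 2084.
22² + 40² (a=22, b=40)

Factorization: 2084 = 2^2 × 521
By Fermat: n is sum of two squares iff every prime p ≡ 3 (mod 4) appears to even power.
All primes ≡ 3 (mod 4) appear to even power.
Search a = 0, 1, 2, … for 2084 - a² a perfect square: first hit at a = 22: 2084 - 484 = 1600 = 40².
2084 = 22² + 40² = 484 + 1600 ✓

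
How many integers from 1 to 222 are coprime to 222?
72

222 = 2 × 3 × 37
φ(n) = n × ∏(1 - 1/p) for each prime p dividing n
φ(222) = 222 × (1 - 1/2) × (1 - 1/3) × (1 - 1/37) = 72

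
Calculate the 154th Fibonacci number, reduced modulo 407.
223

Matrix identity: Q^n = [[F_(n+1), F_n], [F_n, F_(n-1)]] with Q = [[1,1],[1,0]].
n = 154 = 10011010₂. Square-and-multiply, entries mod 407:
Q^1 = [[1,1],[1,0]]
Q^2 = (Q^1)² = [[2,1],[1,1]]
Q^4 = (Q^2)² = [[5,3],[3,2]]
Q^9 = (Q^4)²·Q = [[55,34],[34,21]]
Q^19 = (Q^9)²·Q = [[253,111],[111,142]]
Q^38 = (Q^19)² = [[221,296],[296,332]]
Q^77 = (Q^38)²·Q = [[186,112],[112,74]]
Q^154 = (Q^77)² = [[335,223],[223,112]]
F_154 mod 407 = Q^154[0][1] = 223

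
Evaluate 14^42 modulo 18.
10

Repeated squaring. Binary of 42 = 101010.
14^1 ≡ 14 (mod 18); 14^2 ≡ 16 (mod 18); 14^4 ≡ 4 (mod 18); 14^8 ≡ 16 (mod 18); 14^16 ≡ 4 (mod 18); 14^32 ≡ 16 (mod 18)
14^42 = 14^2 × 14^8 × 14^32 ≡ 10 (mod 18)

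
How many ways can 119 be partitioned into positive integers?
1653668665

p(n) counts ways to write n as a sum of positive integers (order ignored).
Euler's pentagonal recurrence: p(k) = p(k-1) + p(k-2) - p(k-5) - p(k-7) + p(k-12) + p(k-15) - ... (offsets j(3j∓1)/2, signs ++--, p(0)=1, p(<0)=0).
DP table for k = 0..118: p(0)=1, p(1)=1, p(2)=2, p(3)=3, p(4)=5, p(5)=7, p(6)=11, p(7)=15, p(8)=22, p(9)=30, p(10)=42, p(11)=56, p(12)=77, p(13)=101, p(14)=135, p(15)=176, p(16)=231, p(17)=297, p(18)=385, p(19)=490, p(20)=627, p(21)=792, p(22)=1002, p(23)=1255, p(24)=1575, p(25)=1958, p(26)=2436, p(27)=3010, p(28)=3718, p(29)=4565, p(30)=5604, p(31)=6842, p(32)=8349, p(33)=10143, p(34)=12310, p(35)=14883, p(36)=17977, p(37)=21637, p(38)=26015, p(39)=31185, p(40)=37338, p(41)=44583, p(42)=53174, p(43)=63261, p(44)=75175, p(45)=89134, p(46)=105558, p(47)=124754, p(48)=147273, p(49)=173525, p(50)=204226, p(51)=239943, p(52)=281589, p(53)=329931, p(54)=386155, p(55)=451276, p(56)=526823, p(57)=614154, p(58)=715220, p(59)=831820, p(60)=966467, p(61)=1121505, p(62)=1300156, p(63)=1505499, p(64)=1741630, p(65)=2012558, p(66)=2323520, p(67)=2679689, p(68)=3087735, p(69)=3554345, p(70)=4087968, p(71)=4697205, p(72)=5392783, p(73)=6185689, p(74)=7089500, p(75)=8118264, p(76)=9289091, p(77)=10619863, p(78)=12132164, p(79)=13848650, p(80)=15796476, p(81)=18004327, p(82)=20506255, p(83)=23338469, p(84)=26543660, p(85)=30167357, p(86)=34262962, p(87)=38887673, p(88)=44108109, p(89)=49995925, p(90)=56634173, p(91)=64112359, p(92)=72533807, p(93)=82010177, p(94)=92669720, p(95)=104651419, p(96)=118114304, p(97)=133230930, p(98)=150198136, p(99)=169229875, p(100)=190569292, p(101)=214481126, p(102)=241265379, p(103)=271248950, p(104)=304801365, p(105)=342325709, p(106)=384276336, p(107)=431149389, p(108)=483502844, p(109)=541946240, p(110)=607163746, p(111)=679903203, p(112)=761002156, p(113)=851376628, p(114)=952050665, p(115)=1064144451, p(116)=1188908248, p(117)=1327710076, p(118)=1482074143.
Final step: p(119) = p(118) + p(117) - p(114) - p(112) + p(107) + p(104) - p(97) - p(93) + p(84) + p(79) - p(68) - p(62) + p(49) + p(42) - p(27) - p(19) + p(2)
= 1482074143 + 1327710076 - 952050665 - 761002156 + 431149389 + 304801365 - 133230930 - 82010177 + 26543660 + 13848650 - 3087735 - 1300156 + 173525 + 53174 - 3010 - 490 + 2
= 1653668665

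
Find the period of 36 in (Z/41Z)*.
20

41 is prime, so ord(36) divides φ(41) = 40.
Divisors of 40: 1, 2, 4, 5, 8, 10, 20, 40.
Repeated squaring: 36^1 ≡ 36, 36^2 ≡ 25, 36^4 ≡ 10, 36^8 ≡ 18, 36^16 ≡ 37, 36^32 ≡ 16 (mod 41).
Test 36^d mod 41 for each divisor d in increasing order:
36^1 ≡ 36
36^2 ≡ 25
36^4 ≡ 10
36^5 = 36^4·36^1 ≡ 32
36^8 ≡ 18
36^10 = 36^8·36^2 ≡ 40
36^20 = 36^16·36^4 ≡ 1  ← first divisor giving 1
The order is 20.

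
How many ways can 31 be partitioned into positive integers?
6842

p(n) counts ways to write n as a sum of positive integers (order ignored).
Euler's pentagonal recurrence: p(k) = p(k-1) + p(k-2) - p(k-5) - p(k-7) + p(k-12) + p(k-15) - ... (offsets j(3j∓1)/2, signs ++--, p(0)=1, p(<0)=0).
DP table for k = 0..30: p(0)=1, p(1)=1, p(2)=2, p(3)=3, p(4)=5, p(5)=7, p(6)=11, p(7)=15, p(8)=22, p(9)=30, p(10)=42, p(11)=56, p(12)=77, p(13)=101, p(14)=135, p(15)=176, p(16)=231, p(17)=297, p(18)=385, p(19)=490, p(20)=627, p(21)=792, p(22)=1002, p(23)=1255, p(24)=1575, p(25)=1958, p(26)=2436, p(27)=3010, p(28)=3718, p(29)=4565, p(30)=5604.
Final step: p(31) = p(30) + p(29) - p(26) - p(24) + p(19) + p(16) - p(9) - p(5)
= 5604 + 4565 - 2436 - 1575 + 490 + 231 - 30 - 7
= 6842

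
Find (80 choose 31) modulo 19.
0

Using Lucas' theorem:
Write n=80 and k=31 in base 19:
n in base 19: [4, 4]
k in base 19: [1, 12]
C(80,31) mod 19 = ∏ C(n_i, k_i) mod 19
Digit binomials (mod 19): C(4,1) = 4; C(4,12) = 0 (k_i > n_i)
Product: 4 × 0 = 0 ≡ 0 (mod 19)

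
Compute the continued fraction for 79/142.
[0; 1, 1, 3, 1, 15]

Euclidean algorithm steps:
79 = 0 × 142 + 79
142 = 1 × 79 + 63
79 = 1 × 63 + 16
63 = 3 × 16 + 15
16 = 1 × 15 + 1
15 = 15 × 1 + 0
Continued fraction: [0; 1, 1, 3, 1, 15]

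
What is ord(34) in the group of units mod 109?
18

109 is prime, so ord(34) divides φ(109) = 108.
Divisors of 108: 1, 2, 3, 4, 6, 9, 12, 18, 27, 36, 54, 108.
Repeated squaring: 34^1 ≡ 34, 34^2 ≡ 66, 34^4 ≡ 105, 34^8 ≡ 16, 34^16 ≡ 38, 34^32 ≡ 27, 34^64 ≡ 75 (mod 109).
Test 34^d mod 109 for each divisor d in increasing order:
34^1 ≡ 34
34^2 ≡ 66
34^3 = 34^2·34^1 ≡ 64
34^4 ≡ 105
34^6 = 34^4·34^2 ≡ 63
34^9 = 34^8·34^1 ≡ 108
34^12 = 34^8·34^4 ≡ 45
34^18 = 34^16·34^2 ≡ 1  ← first divisor giving 1
The order is 18.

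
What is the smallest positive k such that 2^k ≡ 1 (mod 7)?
3

7 is prime, so ord(2) divides φ(7) = 6.
Divisors of 6: 1, 2, 3, 6.
Repeated squaring: 2^1 ≡ 2, 2^2 ≡ 4, 2^4 ≡ 2 (mod 7).
Test 2^d mod 7 for each divisor d in increasing order:
2^1 ≡ 2
2^2 ≡ 4
2^3 = 2^2·2^1 ≡ 1  ← first divisor giving 1
The order is 3.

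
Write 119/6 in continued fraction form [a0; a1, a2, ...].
[19; 1, 5]

Euclidean algorithm steps:
119 = 19 × 6 + 5
6 = 1 × 5 + 1
5 = 5 × 1 + 0
Continued fraction: [19; 1, 5]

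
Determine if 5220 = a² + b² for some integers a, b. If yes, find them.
6² + 72² (a=6, b=72)

Factorization: 5220 = 2^2 × 3^2 × 5 × 29
By Fermat: n is sum of two squares iff every prime p ≡ 3 (mod 4) appears to even power.
All primes ≡ 3 (mod 4) appear to even power.
Search a = 0, 1, 2, … for 5220 - a² a perfect square: first hit at a = 6: 5220 - 36 = 5184 = 72².
5220 = 6² + 72² = 36 + 5184 ✓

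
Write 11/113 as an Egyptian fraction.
1/11 + 1/156 + 1/38782 + 1/3760070028

Greedy algorithm:
11/113: ceiling(113/11) = 11, use 1/11
8/1243: ceiling(1243/8) = 156, use 1/156
5/193908: ceiling(193908/5) = 38782, use 1/38782
1/3760070028: ceiling(3760070028/1) = 3760070028, use 1/3760070028
Result: 11/113 = 1/11 + 1/156 + 1/38782 + 1/3760070028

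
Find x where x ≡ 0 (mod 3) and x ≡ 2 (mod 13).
15

Using Chinese Remainder Theorem:
M = 3 × 13 = 39
M1 = 13, M2 = 3
y1 = 13^(-1) mod 3 = 1
y2 = 3^(-1) mod 13 = 9
x = (0×13×1 + 2×3×9) mod 39 = 15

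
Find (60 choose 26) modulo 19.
0

Using Lucas' theorem:
Write n=60 and k=26 in base 19:
n in base 19: [3, 3]
k in base 19: [1, 7]
C(60,26) mod 19 = ∏ C(n_i, k_i) mod 19
Digit binomials (mod 19): C(3,1) = 3; C(3,7) = 0 (k_i > n_i)
Product: 3 × 0 = 0 ≡ 0 (mod 19)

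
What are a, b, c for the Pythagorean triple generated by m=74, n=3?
(5467, 444, 5485)

Euclid's formula: a = m² - n², b = 2mn, c = m² + n²
m = 74, n = 3
a = 74² - 3² = 5476 - 9 = 5467
b = 2 × 74 × 3 = 444
c = 74² + 3² = 5476 + 9 = 5485
Verification: 5467² + 444² = 29888089 + 197136 = 30085225 = 5485² ✓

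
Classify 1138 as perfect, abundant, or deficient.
deficient

Proper divisors of 1138: sum = 1 + 2 + 569 = 572
Since 572 < 1138, 1138 is deficient.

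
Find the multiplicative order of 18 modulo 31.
15

31 is prime, so ord(18) divides φ(31) = 30.
Divisors of 30: 1, 2, 3, 5, 6, 10, 15, 30.
Repeated squaring: 18^1 ≡ 18, 18^2 ≡ 14, 18^4 ≡ 10, 18^8 ≡ 7, 18^16 ≡ 18 (mod 31).
Test 18^d mod 31 for each divisor d in increasing order:
18^1 ≡ 18
18^2 ≡ 14
18^3 = 18^2·18^1 ≡ 4
18^5 = 18^4·18^1 ≡ 25
18^6 = 18^4·18^2 ≡ 16
18^10 = 18^8·18^2 ≡ 5
18^15 = 18^8·18^4·18^2·18^1 ≡ 1  ← first divisor giving 1
The order is 15.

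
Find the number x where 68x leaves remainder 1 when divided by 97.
10

gcd(68, 97) = 1, so the inverse exists.
Extended Euclidean algorithm on (97, 68):
97 = 1 × 68 + 29  ⟹  29 = (1)·97 + (-1)·68
68 = 2 × 29 + 10  ⟹  10 = (-2)·97 + (3)·68
29 = 2 × 10 + 9  ⟹  9 = (5)·97 + (-7)·68
10 = 1 × 9 + 1  ⟹  1 = (-7)·97 + (10)·68
So (10)·68 ≡ 1 (mod 97), i.e. 68^(-1) ≡ 10 (mod 97).
Check: 68 × 10 = 680 ≡ 1 (mod 97)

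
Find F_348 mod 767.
118

Matrix identity: Q^n = [[F_(n+1), F_n], [F_n, F_(n-1)]] with Q = [[1,1],[1,0]].
n = 348 = 101011100₂. Square-and-multiply, entries mod 767:
Q^1 = [[1,1],[1,0]]
Q^2 = (Q^1)² = [[2,1],[1,1]]
Q^5 = (Q^2)²·Q = [[8,5],[5,3]]
Q^10 = (Q^5)² = [[89,55],[55,34]]
Q^21 = (Q^10)²·Q = [[70,208],[208,629]]
Q^43 = (Q^21)²·Q = [[272,610],[610,429]]
Q^87 = (Q^43)²·Q = [[81,457],[457,391]]
Q^174 = (Q^87)² = [[650,177],[177,473]]
Q^348 = (Q^174)² = [[532,118],[118,414]]
F_348 mod 767 = Q^348[0][1] = 118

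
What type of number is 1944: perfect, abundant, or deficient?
abundant

Proper divisors of 1944: sum = 1 + 2 + 3 + 4 + 6 + 8 + 9 + 12 + ... + 324 + 486 + 648 + 972 (23 divisors) = 3516
Since 3516 > 1944, 1944 is abundant.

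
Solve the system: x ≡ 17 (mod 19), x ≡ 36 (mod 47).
36

Using Chinese Remainder Theorem:
M = 19 × 47 = 893
M1 = 47, M2 = 19
y1 = 47^(-1) mod 19 = 17
y2 = 19^(-1) mod 47 = 5
x = (17×47×17 + 36×19×5) mod 893 = 36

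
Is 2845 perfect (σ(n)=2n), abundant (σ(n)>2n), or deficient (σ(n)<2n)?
deficient

Proper divisors of 2845: sum = 1 + 5 + 569 = 575
Since 575 < 2845, 2845 is deficient.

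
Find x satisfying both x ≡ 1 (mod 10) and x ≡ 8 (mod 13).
21

Using Chinese Remainder Theorem:
M = 10 × 13 = 130
M1 = 13, M2 = 10
y1 = 13^(-1) mod 10 = 7
y2 = 10^(-1) mod 13 = 4
x = (1×13×7 + 8×10×4) mod 130 = 21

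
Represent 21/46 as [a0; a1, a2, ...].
[0; 2, 5, 4]

Euclidean algorithm steps:
21 = 0 × 46 + 21
46 = 2 × 21 + 4
21 = 5 × 4 + 1
4 = 4 × 1 + 0
Continued fraction: [0; 2, 5, 4]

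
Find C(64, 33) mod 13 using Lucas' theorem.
7

Using Lucas' theorem:
Write n=64 and k=33 in base 13:
n in base 13: [4, 12]
k in base 13: [2, 7]
C(64,33) mod 13 = ∏ C(n_i, k_i) mod 13
Digit binomials (mod 13): C(4,2) = 6; C(12,7) = 792 ≡ 12
Product: 6 × 12 = 72 ≡ 7 (mod 13)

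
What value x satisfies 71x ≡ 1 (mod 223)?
22

gcd(71, 223) = 1, so the inverse exists.
Extended Euclidean algorithm on (223, 71):
223 = 3 × 71 + 10  ⟹  10 = (1)·223 + (-3)·71
71 = 7 × 10 + 1  ⟹  1 = (-7)·223 + (22)·71
So (22)·71 ≡ 1 (mod 223), i.e. 71^(-1) ≡ 22 (mod 223).
Check: 71 × 22 = 1562 ≡ 1 (mod 223)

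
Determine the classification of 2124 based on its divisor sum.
abundant

Proper divisors of 2124: sum = 1 + 2 + 3 + 4 + 6 + 9 + 12 + 18 + ... + 354 + 531 + 708 + 1062 (17 divisors) = 3336
Since 3336 > 2124, 2124 is abundant.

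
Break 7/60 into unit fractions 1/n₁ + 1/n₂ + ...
1/9 + 1/180

Greedy algorithm:
7/60: ceiling(60/7) = 9, use 1/9
1/180: ceiling(180/1) = 180, use 1/180
Result: 7/60 = 1/9 + 1/180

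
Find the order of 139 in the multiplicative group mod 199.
11

199 is prime, so ord(139) divides φ(199) = 198.
Divisors of 198: 1, 2, 3, 6, 9, 11, 18, 22, 33, 66, 99, 198.
Repeated squaring: 139^1 ≡ 139, 139^2 ≡ 18, 139^4 ≡ 125, 139^8 ≡ 103, 139^16 ≡ 62, 139^32 ≡ 63, 139^64 ≡ 188, 139^128 ≡ 121 (mod 199).
Test 139^d mod 199 for each divisor d in increasing order:
139^1 ≡ 139
139^2 ≡ 18
139^3 = 139^2·139^1 ≡ 114
139^6 = 139^4·139^2 ≡ 61
139^9 = 139^8·139^1 ≡ 188
139^11 = 139^8·139^2·139^1 ≡ 1  ← first divisor giving 1
The order is 11.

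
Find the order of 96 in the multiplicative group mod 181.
180

181 is prime, so ord(96) divides φ(181) = 180.
Divisors of 180: 1, 2, 3, 4, 5, 6, 9, 10, 12, 15, 18, 20, 30, 36, 45, 60, 90, 180.
Repeated squaring: 96^1 ≡ 96, 96^2 ≡ 166, 96^4 ≡ 44, 96^8 ≡ 126, 96^16 ≡ 129, 96^32 ≡ 170, 96^64 ≡ 121, 96^128 ≡ 161 (mod 181).
Test 96^d mod 181 for each divisor d in increasing order:
96^1 ≡ 96
96^2 ≡ 166
96^3 = 96^2·96^1 ≡ 8
96^4 ≡ 44
96^5 = 96^4·96^1 ≡ 61
96^6 = 96^4·96^2 ≡ 64
96^9 = 96^8·96^1 ≡ 150
96^10 = 96^8·96^2 ≡ 101
96^12 = 96^8·96^4 ≡ 114
96^15 = 96^8·96^4·96^2·96^1 ≡ 7
96^18 = 96^16·96^2 ≡ 56
96^20 = 96^16·96^4 ≡ 65
96^30 = 96^16·96^8·96^4·96^2 ≡ 49
96^36 = 96^32·96^4 ≡ 59
96^45 = 96^32·96^8·96^4·96^1 ≡ 162
96^60 = 96^32·96^16·96^8·96^4 ≡ 48
96^90 = 96^64·96^16·96^8·96^2 ≡ 180
96^180 = 96^128·96^32·96^16·96^4 ≡ 1  ← first divisor giving 1
The order is 180.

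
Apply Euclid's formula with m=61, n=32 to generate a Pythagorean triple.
(2697, 3904, 4745)

Euclid's formula: a = m² - n², b = 2mn, c = m² + n²
m = 61, n = 32
a = 61² - 32² = 3721 - 1024 = 2697
b = 2 × 61 × 32 = 3904
c = 61² + 32² = 3721 + 1024 = 4745
Verification: 2697² + 3904² = 7273809 + 15241216 = 22515025 = 4745² ✓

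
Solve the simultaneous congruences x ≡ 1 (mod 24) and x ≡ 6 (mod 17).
193

Using Chinese Remainder Theorem:
M = 24 × 17 = 408
M1 = 17, M2 = 24
y1 = 17^(-1) mod 24 = 17
y2 = 24^(-1) mod 17 = 5
x = (1×17×17 + 6×24×5) mod 408 = 193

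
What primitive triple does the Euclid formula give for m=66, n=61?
(635, 8052, 8077)

Euclid's formula: a = m² - n², b = 2mn, c = m² + n²
m = 66, n = 61
a = 66² - 61² = 4356 - 3721 = 635
b = 2 × 66 × 61 = 8052
c = 66² + 61² = 4356 + 3721 = 8077
Verification: 635² + 8052² = 403225 + 64834704 = 65237929 = 8077² ✓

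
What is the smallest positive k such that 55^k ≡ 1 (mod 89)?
4

89 is prime, so ord(55) divides φ(89) = 88.
Divisors of 88: 1, 2, 4, 8, 11, 22, 44, 88.
Repeated squaring: 55^1 ≡ 55, 55^2 ≡ 88, 55^4 ≡ 1, 55^8 ≡ 1, 55^16 ≡ 1, 55^32 ≡ 1, 55^64 ≡ 1 (mod 89).
Test 55^d mod 89 for each divisor d in increasing order:
55^1 ≡ 55
55^2 ≡ 88
55^4 ≡ 1  ← first divisor giving 1
The order is 4.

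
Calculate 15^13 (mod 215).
95

Repeated squaring. Binary of 13 = 1101.
15^1 ≡ 15 (mod 215); 15^2 ≡ 10 (mod 215); 15^4 ≡ 100 (mod 215); 15^8 ≡ 110 (mod 215)
15^13 = 15^1 × 15^4 × 15^8 ≡ 95 (mod 215)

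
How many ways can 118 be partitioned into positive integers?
1482074143

p(n) counts ways to write n as a sum of positive integers (order ignored).
Euler's pentagonal recurrence: p(k) = p(k-1) + p(k-2) - p(k-5) - p(k-7) + p(k-12) + p(k-15) - ... (offsets j(3j∓1)/2, signs ++--, p(0)=1, p(<0)=0).
DP table for k = 0..117: p(0)=1, p(1)=1, p(2)=2, p(3)=3, p(4)=5, p(5)=7, p(6)=11, p(7)=15, p(8)=22, p(9)=30, p(10)=42, p(11)=56, p(12)=77, p(13)=101, p(14)=135, p(15)=176, p(16)=231, p(17)=297, p(18)=385, p(19)=490, p(20)=627, p(21)=792, p(22)=1002, p(23)=1255, p(24)=1575, p(25)=1958, p(26)=2436, p(27)=3010, p(28)=3718, p(29)=4565, p(30)=5604, p(31)=6842, p(32)=8349, p(33)=10143, p(34)=12310, p(35)=14883, p(36)=17977, p(37)=21637, p(38)=26015, p(39)=31185, p(40)=37338, p(41)=44583, p(42)=53174, p(43)=63261, p(44)=75175, p(45)=89134, p(46)=105558, p(47)=124754, p(48)=147273, p(49)=173525, p(50)=204226, p(51)=239943, p(52)=281589, p(53)=329931, p(54)=386155, p(55)=451276, p(56)=526823, p(57)=614154, p(58)=715220, p(59)=831820, p(60)=966467, p(61)=1121505, p(62)=1300156, p(63)=1505499, p(64)=1741630, p(65)=2012558, p(66)=2323520, p(67)=2679689, p(68)=3087735, p(69)=3554345, p(70)=4087968, p(71)=4697205, p(72)=5392783, p(73)=6185689, p(74)=7089500, p(75)=8118264, p(76)=9289091, p(77)=10619863, p(78)=12132164, p(79)=13848650, p(80)=15796476, p(81)=18004327, p(82)=20506255, p(83)=23338469, p(84)=26543660, p(85)=30167357, p(86)=34262962, p(87)=38887673, p(88)=44108109, p(89)=49995925, p(90)=56634173, p(91)=64112359, p(92)=72533807, p(93)=82010177, p(94)=92669720, p(95)=104651419, p(96)=118114304, p(97)=133230930, p(98)=150198136, p(99)=169229875, p(100)=190569292, p(101)=214481126, p(102)=241265379, p(103)=271248950, p(104)=304801365, p(105)=342325709, p(106)=384276336, p(107)=431149389, p(108)=483502844, p(109)=541946240, p(110)=607163746, p(111)=679903203, p(112)=761002156, p(113)=851376628, p(114)=952050665, p(115)=1064144451, p(116)=1188908248, p(117)=1327710076.
Final step: p(118) = p(117) + p(116) - p(113) - p(111) + p(106) + p(103) - p(96) - p(92) + p(83) + p(78) - p(67) - p(61) + p(48) + p(41) - p(26) - p(18) + p(1)
= 1327710076 + 1188908248 - 851376628 - 679903203 + 384276336 + 271248950 - 118114304 - 72533807 + 23338469 + 12132164 - 2679689 - 1121505 + 147273 + 44583 - 2436 - 385 + 1
= 1482074143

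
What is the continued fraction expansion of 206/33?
[6; 4, 8]

Euclidean algorithm steps:
206 = 6 × 33 + 8
33 = 4 × 8 + 1
8 = 8 × 1 + 0
Continued fraction: [6; 4, 8]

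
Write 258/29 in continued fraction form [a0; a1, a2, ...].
[8; 1, 8, 1, 2]

Euclidean algorithm steps:
258 = 8 × 29 + 26
29 = 1 × 26 + 3
26 = 8 × 3 + 2
3 = 1 × 2 + 1
2 = 2 × 1 + 0
Continued fraction: [8; 1, 8, 1, 2]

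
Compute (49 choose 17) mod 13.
6

Using Lucas' theorem:
Write n=49 and k=17 in base 13:
n in base 13: [3, 10]
k in base 13: [1, 4]
C(49,17) mod 13 = ∏ C(n_i, k_i) mod 13
Digit binomials (mod 13): C(3,1) = 3; C(10,4) = 210 ≡ 2
Product: 3 × 2 = 6 ≡ 6 (mod 13)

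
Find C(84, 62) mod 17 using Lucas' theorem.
13

Using Lucas' theorem:
Write n=84 and k=62 in base 17:
n in base 17: [4, 16]
k in base 17: [3, 11]
C(84,62) mod 17 = ∏ C(n_i, k_i) mod 17
Digit binomials (mod 17): C(4,3) = 4; C(16,11) = 4368 ≡ 16
Product: 4 × 16 = 64 ≡ 13 (mod 17)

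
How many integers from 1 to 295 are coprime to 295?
232

295 = 5 × 59
φ(n) = n × ∏(1 - 1/p) for each prime p dividing n
φ(295) = 295 × (1 - 1/5) × (1 - 1/59) = 232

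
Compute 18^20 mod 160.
96

Repeated squaring. Binary of 20 = 10100.
18^1 ≡ 18 (mod 160); 18^2 ≡ 4 (mod 160); 18^4 ≡ 16 (mod 160); 18^8 ≡ 96 (mod 160); 18^16 ≡ 96 (mod 160)
18^20 = 18^4 × 18^16 ≡ 96 (mod 160)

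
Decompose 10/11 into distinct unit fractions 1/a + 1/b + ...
1/2 + 1/3 + 1/14 + 1/231

Greedy algorithm:
10/11: ceiling(11/10) = 2, use 1/2
9/22: ceiling(22/9) = 3, use 1/3
5/66: ceiling(66/5) = 14, use 1/14
1/231: ceiling(231/1) = 231, use 1/231
Result: 10/11 = 1/2 + 1/3 + 1/14 + 1/231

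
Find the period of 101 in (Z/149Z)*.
148

149 is prime, so ord(101) divides φ(149) = 148.
Divisors of 148: 1, 2, 4, 37, 74, 148.
Repeated squaring: 101^1 ≡ 101, 101^2 ≡ 69, 101^4 ≡ 142, 101^8 ≡ 49, 101^16 ≡ 17, 101^32 ≡ 140, 101^64 ≡ 81, 101^128 ≡ 5 (mod 149).
Test 101^d mod 149 for each divisor d in increasing order:
101^1 ≡ 101
101^2 ≡ 69
101^4 ≡ 142
101^37 = 101^32·101^4·101^1 ≡ 105
101^74 = 101^64·101^8·101^2 ≡ 148
101^148 = 101^128·101^16·101^4 ≡ 1  ← first divisor giving 1
The order is 148.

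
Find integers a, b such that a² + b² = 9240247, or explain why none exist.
Not possible

Factorization: 9240247 = 47^3 × 89
By Fermat: n is sum of two squares iff every prime p ≡ 3 (mod 4) appears to even power.
Prime(s) ≡ 3 (mod 4) with odd exponent: [(47, 3)]
Therefore 9240247 cannot be expressed as a² + b².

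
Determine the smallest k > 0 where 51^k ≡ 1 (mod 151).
150

151 is prime, so ord(51) divides φ(151) = 150.
Divisors of 150: 1, 2, 3, 5, 6, 10, 15, 25, 30, 50, 75, 150.
Repeated squaring: 51^1 ≡ 51, 51^2 ≡ 34, 51^4 ≡ 99, 51^8 ≡ 137, 51^16 ≡ 45, 51^32 ≡ 62, 51^64 ≡ 69, 51^128 ≡ 80 (mod 151).
Test 51^d mod 151 for each divisor d in increasing order:
51^1 ≡ 51
51^2 ≡ 34
51^3 = 51^2·51^1 ≡ 73
51^5 = 51^4·51^1 ≡ 66
51^6 = 51^4·51^2 ≡ 44
51^10 = 51^8·51^2 ≡ 128
51^15 = 51^8·51^4·51^2·51^1 ≡ 143
51^25 = 51^16·51^8·51^1 ≡ 33
51^30 = 51^16·51^8·51^4·51^2 ≡ 64
51^50 = 51^32·51^16·51^2 ≡ 32
51^75 = 51^64·51^8·51^2·51^1 ≡ 150
51^150 = 51^128·51^16·51^4·51^2 ≡ 1  ← first divisor giving 1
The order is 150.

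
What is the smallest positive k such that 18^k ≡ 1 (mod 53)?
52

53 is prime, so ord(18) divides φ(53) = 52.
Divisors of 52: 1, 2, 4, 13, 26, 52.
Repeated squaring: 18^1 ≡ 18, 18^2 ≡ 6, 18^4 ≡ 36, 18^8 ≡ 24, 18^16 ≡ 46, 18^32 ≡ 49 (mod 53).
Test 18^d mod 53 for each divisor d in increasing order:
18^1 ≡ 18
18^2 ≡ 6
18^4 ≡ 36
18^13 = 18^8·18^4·18^1 ≡ 23
18^26 = 18^16·18^8·18^2 ≡ 52
18^52 = 18^32·18^16·18^4 ≡ 1  ← first divisor giving 1
The order is 52.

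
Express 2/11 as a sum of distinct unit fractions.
1/6 + 1/66

Greedy algorithm:
2/11: ceiling(11/2) = 6, use 1/6
1/66: ceiling(66/1) = 66, use 1/66
Result: 2/11 = 1/6 + 1/66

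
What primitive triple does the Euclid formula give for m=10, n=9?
(19, 180, 181)

Euclid's formula: a = m² - n², b = 2mn, c = m² + n²
m = 10, n = 9
a = 10² - 9² = 100 - 81 = 19
b = 2 × 10 × 9 = 180
c = 10² + 9² = 100 + 81 = 181
Verification: 19² + 180² = 361 + 32400 = 32761 = 181² ✓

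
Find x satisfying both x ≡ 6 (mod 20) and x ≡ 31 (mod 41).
646

Using Chinese Remainder Theorem:
M = 20 × 41 = 820
M1 = 41, M2 = 20
y1 = 41^(-1) mod 20 = 1
y2 = 20^(-1) mod 41 = 39
x = (6×41×1 + 31×20×39) mod 820 = 646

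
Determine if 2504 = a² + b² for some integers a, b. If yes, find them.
2² + 50² (a=2, b=50)

Factorization: 2504 = 2^3 × 313
By Fermat: n is sum of two squares iff every prime p ≡ 3 (mod 4) appears to even power.
All primes ≡ 3 (mod 4) appear to even power.
Search a = 0, 1, 2, … for 2504 - a² a perfect square: first hit at a = 2: 2504 - 4 = 2500 = 50².
2504 = 2² + 50² = 4 + 2500 ✓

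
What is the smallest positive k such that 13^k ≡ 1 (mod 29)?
14

29 is prime, so ord(13) divides φ(29) = 28.
Divisors of 28: 1, 2, 4, 7, 14, 28.
Repeated squaring: 13^1 ≡ 13, 13^2 ≡ 24, 13^4 ≡ 25, 13^8 ≡ 16, 13^16 ≡ 24 (mod 29).
Test 13^d mod 29 for each divisor d in increasing order:
13^1 ≡ 13
13^2 ≡ 24
13^4 ≡ 25
13^7 = 13^4·13^2·13^1 ≡ 28
13^14 = 13^8·13^4·13^2 ≡ 1  ← first divisor giving 1
The order is 14.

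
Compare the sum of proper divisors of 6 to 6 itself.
perfect

Proper divisors of 6: sum = 1 + 2 + 3 = 6
Since 6 = 6, 6 is perfect.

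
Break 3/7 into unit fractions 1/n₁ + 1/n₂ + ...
1/3 + 1/11 + 1/231

Greedy algorithm:
3/7: ceiling(7/3) = 3, use 1/3
2/21: ceiling(21/2) = 11, use 1/11
1/231: ceiling(231/1) = 231, use 1/231
Result: 3/7 = 1/3 + 1/11 + 1/231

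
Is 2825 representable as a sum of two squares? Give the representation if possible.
4² + 53² (a=4, b=53)

Factorization: 2825 = 5^2 × 113
By Fermat: n is sum of two squares iff every prime p ≡ 3 (mod 4) appears to even power.
All primes ≡ 3 (mod 4) appear to even power.
Search a = 0, 1, 2, … for 2825 - a² a perfect square: first hit at a = 4: 2825 - 16 = 2809 = 53².
2825 = 4² + 53² = 16 + 2809 ✓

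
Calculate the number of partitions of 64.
1741630

p(n) counts ways to write n as a sum of positive integers (order ignored).
Euler's pentagonal recurrence: p(k) = p(k-1) + p(k-2) - p(k-5) - p(k-7) + p(k-12) + p(k-15) - ... (offsets j(3j∓1)/2, signs ++--, p(0)=1, p(<0)=0).
DP table for k = 0..63: p(0)=1, p(1)=1, p(2)=2, p(3)=3, p(4)=5, p(5)=7, p(6)=11, p(7)=15, p(8)=22, p(9)=30, p(10)=42, p(11)=56, p(12)=77, p(13)=101, p(14)=135, p(15)=176, p(16)=231, p(17)=297, p(18)=385, p(19)=490, p(20)=627, p(21)=792, p(22)=1002, p(23)=1255, p(24)=1575, p(25)=1958, p(26)=2436, p(27)=3010, p(28)=3718, p(29)=4565, p(30)=5604, p(31)=6842, p(32)=8349, p(33)=10143, p(34)=12310, p(35)=14883, p(36)=17977, p(37)=21637, p(38)=26015, p(39)=31185, p(40)=37338, p(41)=44583, p(42)=53174, p(43)=63261, p(44)=75175, p(45)=89134, p(46)=105558, p(47)=124754, p(48)=147273, p(49)=173525, p(50)=204226, p(51)=239943, p(52)=281589, p(53)=329931, p(54)=386155, p(55)=451276, p(56)=526823, p(57)=614154, p(58)=715220, p(59)=831820, p(60)=966467, p(61)=1121505, p(62)=1300156, p(63)=1505499.
Final step: p(64) = p(63) + p(62) - p(59) - p(57) + p(52) + p(49) - p(42) - p(38) + p(29) + p(24) - p(13) - p(7)
= 1505499 + 1300156 - 831820 - 614154 + 281589 + 173525 - 53174 - 26015 + 4565 + 1575 - 101 - 15
= 1741630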